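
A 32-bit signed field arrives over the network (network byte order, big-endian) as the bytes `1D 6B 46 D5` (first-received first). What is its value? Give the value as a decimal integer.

493569749

Big-endian: lowest address holds the most-significant byte.
The bytes are already most-significant first: 0x1D6B46D5.
0x1D6B46D5 = 493569749.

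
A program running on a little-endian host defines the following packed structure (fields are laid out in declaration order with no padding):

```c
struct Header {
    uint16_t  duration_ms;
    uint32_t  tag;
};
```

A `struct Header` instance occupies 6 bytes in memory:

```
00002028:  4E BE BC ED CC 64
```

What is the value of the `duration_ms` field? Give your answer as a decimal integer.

48718

`duration_ms` is the first field, at byte offset 0, occupying 2 bytes.
Bytes at offsets 0..1: 4E BE.
Little-endian stores the least-significant byte at the lowest address.
Reassemble most-significant byte first: BE 4E → 0xBE4E.
0xBE4E = 48718.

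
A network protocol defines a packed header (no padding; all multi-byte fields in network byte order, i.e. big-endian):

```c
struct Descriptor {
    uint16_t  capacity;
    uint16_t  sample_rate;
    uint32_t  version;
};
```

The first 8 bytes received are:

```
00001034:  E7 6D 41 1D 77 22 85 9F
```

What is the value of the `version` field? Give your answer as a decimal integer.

1998751135

`version` follows `capacity` (2 B), `sample_rate` (2 B), so it starts at offset 2 + 2 = 4 and occupies 4 bytes.
Bytes at offsets 4..7: 77 22 85 9F.
Big-endian: lowest address holds the most-significant byte.
The bytes are already most-significant first: 0x7722859F.
0x7722859F = 1998751135.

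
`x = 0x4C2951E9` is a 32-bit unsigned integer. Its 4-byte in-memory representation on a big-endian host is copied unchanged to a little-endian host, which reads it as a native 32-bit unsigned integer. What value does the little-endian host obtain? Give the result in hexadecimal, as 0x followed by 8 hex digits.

Stored big-endian, the bytes at ascending addresses are 4C 29 51 E9.
Read back as little-endian, the first byte is least significant, giving 0xE951294C.

0xE951294C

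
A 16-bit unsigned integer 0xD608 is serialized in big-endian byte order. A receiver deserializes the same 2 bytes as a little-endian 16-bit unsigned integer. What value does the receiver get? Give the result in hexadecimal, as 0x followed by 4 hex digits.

Stored big-endian, the bytes at ascending addresses are D6 08.
Read back as little-endian, the first byte is least significant, giving 0x08D6.

0x08D6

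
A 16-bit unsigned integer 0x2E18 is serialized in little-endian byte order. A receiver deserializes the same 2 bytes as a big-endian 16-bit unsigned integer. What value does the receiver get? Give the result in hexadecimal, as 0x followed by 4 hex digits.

0x182E

Stored little-endian, the bytes at ascending addresses are 18 2E.
Read back as big-endian, the last byte is least significant, giving 0x182E.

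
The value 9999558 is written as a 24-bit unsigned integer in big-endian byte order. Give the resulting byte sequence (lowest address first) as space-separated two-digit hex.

9999558 in hexadecimal, padded to 24 bits, is 0x9894C6.
Split into bytes (most-significant first): 98 94 C6.
In big-endian order the high byte comes first in memory.
So the memory order matches the most-significant-first order: 98 94 C6.

98 94 C6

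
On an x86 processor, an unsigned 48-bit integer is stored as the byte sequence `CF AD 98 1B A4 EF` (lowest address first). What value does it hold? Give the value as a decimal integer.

Little-endian stores the least-significant byte at the lowest address.
Reassemble most-significant byte first: EF A4 1B 98 AD CF → 0xEFA41B98ADCF.
0xEFA41B98ADCF = 263488116665807.

263488116665807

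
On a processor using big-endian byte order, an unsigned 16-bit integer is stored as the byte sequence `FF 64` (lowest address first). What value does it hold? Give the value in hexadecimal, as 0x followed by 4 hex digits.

0xFF64

Big-endian: lowest address holds the most-significant byte.
The bytes are already most-significant first: 0xFF64.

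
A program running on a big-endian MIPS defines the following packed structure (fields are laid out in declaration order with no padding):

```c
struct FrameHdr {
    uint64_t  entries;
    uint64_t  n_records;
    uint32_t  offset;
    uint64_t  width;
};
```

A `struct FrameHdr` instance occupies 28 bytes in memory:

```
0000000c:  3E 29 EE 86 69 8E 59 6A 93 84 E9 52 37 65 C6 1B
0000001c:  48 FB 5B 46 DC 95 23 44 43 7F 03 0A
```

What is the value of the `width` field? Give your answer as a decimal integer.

`width` follows `entries` (8 B), `n_records` (8 B), `offset` (4 B), so it starts at offset 8 + 8 + 4 = 20 and occupies 8 bytes.
Bytes at offsets 20..27: DC 95 23 44 43 7F 03 0A.
Big-endian stores the most-significant byte at the lowest address.
The bytes are already most-significant first: 0xDC952344437F030A.
0xDC952344437F030A = 15894649235971179274.

15894649235971179274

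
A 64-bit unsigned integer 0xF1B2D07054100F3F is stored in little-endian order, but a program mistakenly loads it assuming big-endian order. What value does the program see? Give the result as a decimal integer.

4543868503896142577

Stored little-endian, the bytes at ascending addresses are 3F 0F 10 54 70 D0 B2 F1.
Read back as big-endian, the last byte is least significant, giving 0x3F0F105470D0B2F1.
0x3F0F105470D0B2F1 = 4543868503896142577.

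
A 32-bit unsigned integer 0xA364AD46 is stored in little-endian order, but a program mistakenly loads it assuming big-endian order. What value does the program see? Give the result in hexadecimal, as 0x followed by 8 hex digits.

0x46AD64A3

Stored little-endian, the bytes at ascending addresses are 46 AD 64 A3.
Read back as big-endian, the last byte is least significant, giving 0x46AD64A3.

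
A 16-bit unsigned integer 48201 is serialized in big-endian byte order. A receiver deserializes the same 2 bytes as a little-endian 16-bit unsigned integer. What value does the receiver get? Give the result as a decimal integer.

18876

48201 in 16-bit hexadecimal is 0xBC49.
Stored big-endian, the bytes at ascending addresses are BC 49.
Read back as little-endian, the first byte is least significant, giving 0x49BC.
0x49BC = 18876.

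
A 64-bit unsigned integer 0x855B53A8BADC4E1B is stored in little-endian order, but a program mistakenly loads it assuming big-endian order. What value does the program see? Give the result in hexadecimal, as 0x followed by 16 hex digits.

0x1B4EDCBAA8535B85

Stored little-endian, the bytes at ascending addresses are 1B 4E DC BA A8 53 5B 85.
Read back as big-endian, the last byte is least significant, giving 0x1B4EDCBAA8535B85.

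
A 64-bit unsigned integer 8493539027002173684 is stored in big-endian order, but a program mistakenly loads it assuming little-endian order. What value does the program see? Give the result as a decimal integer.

17629448007044620149

8493539027002173684 in 64-bit hexadecimal is 0x75DF1CBE8E61A8F4.
Stored big-endian, the bytes at ascending addresses are 75 DF 1C BE 8E 61 A8 F4.
Read back as little-endian, the first byte is least significant, giving 0xF4A8618EBE1CDF75.
0xF4A8618EBE1CDF75 = 17629448007044620149.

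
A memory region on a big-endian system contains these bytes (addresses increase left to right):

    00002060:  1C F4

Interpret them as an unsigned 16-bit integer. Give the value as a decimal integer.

Big-endian stores the most-significant byte at the lowest address.
The bytes are already most-significant first: 0x1CF4.
0x1CF4 = 7412.

7412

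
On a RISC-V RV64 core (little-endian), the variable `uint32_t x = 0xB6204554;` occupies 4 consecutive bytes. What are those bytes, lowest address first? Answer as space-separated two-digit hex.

54 45 20 B6

Split into bytes (most-significant first): B6 20 45 54.
Little-endian: lowest address holds the least-significant byte.
So at ascending addresses the bytes are 54 45 20 B6.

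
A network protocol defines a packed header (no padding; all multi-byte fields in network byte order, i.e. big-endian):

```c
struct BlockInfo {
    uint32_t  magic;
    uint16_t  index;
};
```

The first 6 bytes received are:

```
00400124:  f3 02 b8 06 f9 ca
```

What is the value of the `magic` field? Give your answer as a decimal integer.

`magic` is the first field, at byte offset 0, occupying 4 bytes.
Bytes at offsets 0..3: F3 02 B8 06.
Big-endian stores the most-significant byte at the lowest address.
The bytes are already most-significant first: 0xF302B806.
0xF302B806 = 4077041670.

4077041670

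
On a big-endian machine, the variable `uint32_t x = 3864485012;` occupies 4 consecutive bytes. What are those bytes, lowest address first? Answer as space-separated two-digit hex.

E6 57 5C 94

3864485012 in hexadecimal, padded to 32 bits, is 0xE6575C94.
Split into bytes (most-significant first): E6 57 5C 94.
Big-endian stores the most-significant byte at the lowest address.
So the memory order matches the most-significant-first order: E6 57 5C 94.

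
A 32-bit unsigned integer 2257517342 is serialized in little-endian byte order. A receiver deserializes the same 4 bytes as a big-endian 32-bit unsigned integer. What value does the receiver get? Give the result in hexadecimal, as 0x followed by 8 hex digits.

2257517342 in 32-bit hexadecimal is 0x868EFB1E.
Stored little-endian, the bytes at ascending addresses are 1E FB 8E 86.
Read back as big-endian, the last byte is least significant, giving 0x1EFB8E86.

0x1EFB8E86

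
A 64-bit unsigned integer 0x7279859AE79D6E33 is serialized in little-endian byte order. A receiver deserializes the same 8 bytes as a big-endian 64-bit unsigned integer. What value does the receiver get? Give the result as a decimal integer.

3706073161427941746

Stored little-endian, the bytes at ascending addresses are 33 6E 9D E7 9A 85 79 72.
Read back as big-endian, the last byte is least significant, giving 0x336E9DE79A857972.
0x336E9DE79A857972 = 3706073161427941746.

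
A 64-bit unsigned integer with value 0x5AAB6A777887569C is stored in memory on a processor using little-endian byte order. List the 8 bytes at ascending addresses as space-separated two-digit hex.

9C 56 87 78 77 6A AB 5A

Split into bytes (most-significant first): 5A AB 6A 77 78 87 56 9C.
Little-endian: lowest address holds the least-significant byte.
So at ascending addresses the bytes are 9C 56 87 78 77 6A AB 5A.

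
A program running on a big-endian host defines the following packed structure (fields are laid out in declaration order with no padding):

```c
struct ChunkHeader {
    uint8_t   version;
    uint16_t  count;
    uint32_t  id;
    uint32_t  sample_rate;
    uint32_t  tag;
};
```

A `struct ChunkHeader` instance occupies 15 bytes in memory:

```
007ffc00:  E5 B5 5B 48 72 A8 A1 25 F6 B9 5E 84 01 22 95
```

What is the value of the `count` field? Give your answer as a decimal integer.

`count` follows `version` (1 byte), so it starts at byte offset 1 and occupies 2 bytes.
Bytes at offsets 1..2: B5 5B.
Big-endian: lowest address holds the most-significant byte.
The bytes are already most-significant first: 0xB55B.
0xB55B = 46427.

46427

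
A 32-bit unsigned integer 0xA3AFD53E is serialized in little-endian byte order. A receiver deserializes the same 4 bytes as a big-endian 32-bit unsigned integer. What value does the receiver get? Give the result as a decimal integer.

1054191523

Stored little-endian, the bytes at ascending addresses are 3E D5 AF A3.
Read back as big-endian, the last byte is least significant, giving 0x3ED5AFA3.
0x3ED5AFA3 = 1054191523.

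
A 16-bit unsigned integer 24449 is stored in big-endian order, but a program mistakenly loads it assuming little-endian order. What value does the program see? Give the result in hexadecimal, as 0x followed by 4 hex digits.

24449 in 16-bit hexadecimal is 0x5F81.
Stored big-endian, the bytes at ascending addresses are 5F 81.
Read back as little-endian, the first byte is least significant, giving 0x815F.

0x815F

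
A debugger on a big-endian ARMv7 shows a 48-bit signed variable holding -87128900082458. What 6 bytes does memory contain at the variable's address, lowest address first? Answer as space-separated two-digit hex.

B0 C1 B8 DC 64 E6

Two's complement of -87128900082458 in 48 bits: 87128900082458 = 0x4F3E47239B1A; invert → 0xB0C1B8DC64E5; add 1 → 0xB0C1B8DC64E6.
Split into bytes (most-significant first): B0 C1 B8 DC 64 E6.
Big-endian: lowest address holds the most-significant byte.
So the memory order matches the most-significant-first order: B0 C1 B8 DC 64 E6.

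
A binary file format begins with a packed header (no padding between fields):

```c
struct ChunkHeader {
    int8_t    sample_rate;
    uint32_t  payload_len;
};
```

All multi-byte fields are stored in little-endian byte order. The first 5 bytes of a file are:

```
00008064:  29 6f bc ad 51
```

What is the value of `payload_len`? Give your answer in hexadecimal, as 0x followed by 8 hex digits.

0x51ADBC6F

`payload_len` follows `sample_rate` (1 byte), so it starts at byte offset 1 and occupies 4 bytes.
Bytes at offsets 1..4: 6F BC AD 51.
Little-endian stores the least-significant byte at the lowest address.
Reassemble most-significant byte first: 51 AD BC 6F → 0x51ADBC6F.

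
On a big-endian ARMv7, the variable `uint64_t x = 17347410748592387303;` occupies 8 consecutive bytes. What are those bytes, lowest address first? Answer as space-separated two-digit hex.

F0 BE 62 2A 52 A4 74 E7

17347410748592387303 in hexadecimal, padded to 64 bits, is 0xF0BE622A52A474E7.
Split into bytes (most-significant first): F0 BE 62 2A 52 A4 74 E7.
Big-endian: lowest address holds the most-significant byte.
So the memory order matches the most-significant-first order: F0 BE 62 2A 52 A4 74 E7.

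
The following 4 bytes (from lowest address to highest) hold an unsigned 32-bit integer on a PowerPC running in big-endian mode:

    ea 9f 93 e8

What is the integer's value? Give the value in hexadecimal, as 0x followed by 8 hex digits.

In big-endian order the high byte comes first in memory.
The bytes are already most-significant first: 0xEA9F93E8.

0xEA9F93E8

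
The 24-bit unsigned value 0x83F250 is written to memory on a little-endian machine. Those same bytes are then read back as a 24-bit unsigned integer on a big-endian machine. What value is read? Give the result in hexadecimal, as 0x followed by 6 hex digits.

0x50F283

Stored little-endian, the bytes at ascending addresses are 50 F2 83.
Read back as big-endian, the last byte is least significant, giving 0x50F283.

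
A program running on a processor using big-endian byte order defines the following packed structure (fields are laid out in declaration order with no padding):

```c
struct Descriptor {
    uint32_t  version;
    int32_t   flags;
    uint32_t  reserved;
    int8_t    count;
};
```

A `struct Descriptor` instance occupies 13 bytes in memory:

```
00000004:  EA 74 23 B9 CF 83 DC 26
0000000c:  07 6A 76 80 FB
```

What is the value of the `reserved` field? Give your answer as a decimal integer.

124417664

`reserved` follows `version` (4 B), `flags` (4 B), so it starts at offset 4 + 4 = 8 and occupies 4 bytes.
Bytes at offsets 8..11: 07 6A 76 80.
Big-endian: lowest address holds the most-significant byte.
The bytes are already most-significant first: 0x076A7680.
0x076A7680 = 124417664.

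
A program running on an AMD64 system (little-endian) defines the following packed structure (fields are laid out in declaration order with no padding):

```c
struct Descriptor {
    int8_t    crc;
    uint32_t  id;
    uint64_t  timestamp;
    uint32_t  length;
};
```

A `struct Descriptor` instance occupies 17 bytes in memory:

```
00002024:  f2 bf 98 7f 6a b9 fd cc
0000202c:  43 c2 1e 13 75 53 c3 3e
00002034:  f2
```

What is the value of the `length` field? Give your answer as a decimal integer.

`length` follows `crc` (1 B), `id` (4 B), `timestamp` (8 B), so it starts at offset 1 + 4 + 8 = 13 and occupies 4 bytes.
Bytes at offsets 13..16: 53 C3 3E F2.
Little-endian: lowest address holds the least-significant byte.
Reassemble most-significant byte first: F2 3E C3 53 → 0xF23EC353.
0xF23EC353 = 4064199507.

4064199507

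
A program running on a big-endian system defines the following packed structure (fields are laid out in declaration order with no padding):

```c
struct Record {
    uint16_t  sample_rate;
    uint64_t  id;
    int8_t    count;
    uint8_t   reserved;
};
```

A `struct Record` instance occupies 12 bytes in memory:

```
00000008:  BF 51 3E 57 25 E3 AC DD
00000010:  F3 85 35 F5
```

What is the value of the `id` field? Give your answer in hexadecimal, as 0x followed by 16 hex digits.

`id` follows `sample_rate` (2 bytes), so it starts at byte offset 2 and occupies 8 bytes.
Bytes at offsets 2..9: 3E 57 25 E3 AC DD F3 85.
Big-endian stores the most-significant byte at the lowest address.
The bytes are already most-significant first: 0x3E5725E3ACDDF385.

0x3E5725E3ACDDF385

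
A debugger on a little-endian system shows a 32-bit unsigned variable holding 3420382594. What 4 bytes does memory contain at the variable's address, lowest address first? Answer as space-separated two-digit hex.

3420382594 in hexadecimal, padded to 32 bits, is 0xCBDEE582.
Split into bytes (most-significant first): CB DE E5 82.
Little-endian: lowest address holds the least-significant byte.
So at ascending addresses the bytes are 82 E5 DE CB.

82 E5 DE CB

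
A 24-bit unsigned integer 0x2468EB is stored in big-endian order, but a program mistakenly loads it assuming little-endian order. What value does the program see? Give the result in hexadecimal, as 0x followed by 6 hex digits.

0xEB6824

Stored big-endian, the bytes at ascending addresses are 24 68 EB.
Read back as little-endian, the first byte is least significant, giving 0xEB6824.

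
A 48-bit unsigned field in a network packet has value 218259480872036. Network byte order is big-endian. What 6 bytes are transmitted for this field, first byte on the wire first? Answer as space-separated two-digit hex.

218259480872036 in hexadecimal, padded to 48 bits, is 0xC6817ED38464.
Split into bytes (most-significant first): C6 81 7E D3 84 64.
In big-endian order the high byte comes first in memory.
So the memory order matches the most-significant-first order: C6 81 7E D3 84 64.

C6 81 7E D3 84 64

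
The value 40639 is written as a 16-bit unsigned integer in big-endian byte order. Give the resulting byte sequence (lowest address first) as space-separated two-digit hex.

40639 in hexadecimal, padded to 16 bits, is 0x9EBF.
Split into bytes (most-significant first): 9E BF.
Big-endian: lowest address holds the most-significant byte.
So the memory order matches the most-significant-first order: 9E BF.

9E BF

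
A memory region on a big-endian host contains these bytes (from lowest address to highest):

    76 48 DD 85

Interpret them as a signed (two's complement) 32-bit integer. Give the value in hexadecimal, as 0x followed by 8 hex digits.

0x7648DD85

Big-endian stores the most-significant byte at the lowest address.
The bytes are already most-significant first: 0x7648DD85.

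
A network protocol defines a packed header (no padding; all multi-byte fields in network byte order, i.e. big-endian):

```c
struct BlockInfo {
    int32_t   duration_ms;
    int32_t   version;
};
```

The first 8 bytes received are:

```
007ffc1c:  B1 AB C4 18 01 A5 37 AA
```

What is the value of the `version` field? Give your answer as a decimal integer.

27604906

`version` follows `duration_ms` (4 bytes), so it starts at byte offset 4 and occupies 4 bytes.
Bytes at offsets 4..7: 01 A5 37 AA.
In big-endian order the high byte comes first in memory.
The bytes are already most-significant first: 0x01A537AA.
0x01A537AA = 27604906.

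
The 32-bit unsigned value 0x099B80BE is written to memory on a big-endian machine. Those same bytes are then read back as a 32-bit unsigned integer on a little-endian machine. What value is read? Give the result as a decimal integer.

3196099337

Stored big-endian, the bytes at ascending addresses are 09 9B 80 BE.
Read back as little-endian, the first byte is least significant, giving 0xBE809B09.
0xBE809B09 = 3196099337.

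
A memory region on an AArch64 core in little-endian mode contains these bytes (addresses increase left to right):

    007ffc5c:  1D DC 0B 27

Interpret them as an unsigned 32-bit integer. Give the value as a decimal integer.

655088669

In little-endian order the low byte comes first in memory.
Reassemble most-significant byte first: 27 0B DC 1D → 0x270BDC1D.
0x270BDC1D = 655088669.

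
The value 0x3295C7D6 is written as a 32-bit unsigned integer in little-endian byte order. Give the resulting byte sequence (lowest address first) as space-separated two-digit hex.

Split into bytes (most-significant first): 32 95 C7 D6.
In little-endian order the low byte comes first in memory.
So at ascending addresses the bytes are D6 C7 95 32.

D6 C7 95 32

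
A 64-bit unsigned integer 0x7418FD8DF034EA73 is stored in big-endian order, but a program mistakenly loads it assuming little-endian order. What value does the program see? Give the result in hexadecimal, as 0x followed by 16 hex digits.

Stored big-endian, the bytes at ascending addresses are 74 18 FD 8D F0 34 EA 73.
Read back as little-endian, the first byte is least significant, giving 0x73EA34F08DFD1874.

0x73EA34F08DFD1874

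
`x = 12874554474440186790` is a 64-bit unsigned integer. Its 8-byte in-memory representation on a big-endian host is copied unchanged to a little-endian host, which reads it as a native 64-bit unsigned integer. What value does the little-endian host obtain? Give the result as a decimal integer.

11987293623744703410

12874554474440186790 in 64-bit hexadecimal is 0xB2AB9B150A6C5BA6.
Stored big-endian, the bytes at ascending addresses are B2 AB 9B 15 0A 6C 5B A6.
Read back as little-endian, the first byte is least significant, giving 0xA65B6C0A159BABB2.
0xA65B6C0A159BABB2 = 11987293623744703410.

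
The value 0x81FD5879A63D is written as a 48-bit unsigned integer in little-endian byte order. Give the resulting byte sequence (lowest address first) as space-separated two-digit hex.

Split into bytes (most-significant first): 81 FD 58 79 A6 3D.
Little-endian stores the least-significant byte at the lowest address.
So at ascending addresses the bytes are 3D A6 79 58 FD 81.

3D A6 79 58 FD 81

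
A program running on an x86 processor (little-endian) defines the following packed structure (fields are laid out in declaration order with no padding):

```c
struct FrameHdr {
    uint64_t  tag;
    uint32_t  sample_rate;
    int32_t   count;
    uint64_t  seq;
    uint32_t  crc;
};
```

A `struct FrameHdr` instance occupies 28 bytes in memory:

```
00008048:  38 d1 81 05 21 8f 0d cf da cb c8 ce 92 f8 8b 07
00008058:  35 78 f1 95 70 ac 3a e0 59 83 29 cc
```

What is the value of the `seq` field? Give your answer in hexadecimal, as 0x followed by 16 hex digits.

0xE03AAC7095F17835

`seq` follows `tag` (8 B), `sample_rate` (4 B), `count` (4 B), so it starts at offset 8 + 4 + 4 = 16 and occupies 8 bytes.
Bytes at offsets 16..23: 35 78 F1 95 70 AC 3A E0.
In little-endian order the low byte comes first in memory.
Reassemble most-significant byte first: E0 3A AC 70 95 F1 78 35 → 0xE03AAC7095F17835.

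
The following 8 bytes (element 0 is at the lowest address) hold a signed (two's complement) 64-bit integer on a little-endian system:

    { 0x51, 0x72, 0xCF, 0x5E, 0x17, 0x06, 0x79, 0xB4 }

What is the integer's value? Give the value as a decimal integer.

Little-endian stores the least-significant byte at the lowest address.
Reassemble most-significant byte first: B4 79 06 17 5E CF 72 51 → 0xB47906175ECF7251.
Top bit is set, so as a signed 64-bit value this is 0xB47906175ECF7251 − 2^64 = -5442311977255865775.

-5442311977255865775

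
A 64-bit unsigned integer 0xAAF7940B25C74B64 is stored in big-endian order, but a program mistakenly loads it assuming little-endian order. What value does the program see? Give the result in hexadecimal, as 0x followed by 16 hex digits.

Stored big-endian, the bytes at ascending addresses are AA F7 94 0B 25 C7 4B 64.
Read back as little-endian, the first byte is least significant, giving 0x644BC7250B94F7AA.

0x644BC7250B94F7AA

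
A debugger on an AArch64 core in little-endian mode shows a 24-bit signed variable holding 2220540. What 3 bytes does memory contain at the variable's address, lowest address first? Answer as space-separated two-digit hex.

FC E1 21

2220540 in hexadecimal, padded to 24 bits, is 0x21E1FC.
Split into bytes (most-significant first): 21 E1 FC.
In little-endian order the low byte comes first in memory.
So at ascending addresses the bytes are FC E1 21.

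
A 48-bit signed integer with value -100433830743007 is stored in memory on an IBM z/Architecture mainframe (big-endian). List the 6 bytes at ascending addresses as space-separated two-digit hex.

Two's complement of -100433830743007 in 48 bits: 100433830743007 = 0x5B5812CE0BDF; invert → 0xA4A7ED31F420; add 1 → 0xA4A7ED31F421.
Split into bytes (most-significant first): A4 A7 ED 31 F4 21.
Big-endian stores the most-significant byte at the lowest address.
So the memory order matches the most-significant-first order: A4 A7 ED 31 F4 21.

A4 A7 ED 31 F4 21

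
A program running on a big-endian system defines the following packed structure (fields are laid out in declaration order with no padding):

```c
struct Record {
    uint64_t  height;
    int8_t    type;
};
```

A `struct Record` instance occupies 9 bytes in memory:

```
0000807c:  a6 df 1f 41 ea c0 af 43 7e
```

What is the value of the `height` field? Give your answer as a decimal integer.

`height` is the first field, at byte offset 0, occupying 8 bytes.
Bytes at offsets 0..7: A6 DF 1F 41 EA C0 AF 43.
Big-endian: lowest address holds the most-significant byte.
The bytes are already most-significant first: 0xA6DF1F41EAC0AF43.
0xA6DF1F41EAC0AF43 = 12024363898074345283.

12024363898074345283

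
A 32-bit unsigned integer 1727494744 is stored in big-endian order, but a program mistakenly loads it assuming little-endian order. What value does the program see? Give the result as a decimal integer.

1484453734

1727494744 in 32-bit hexadecimal is 0x66F77A58.
Stored big-endian, the bytes at ascending addresses are 66 F7 7A 58.
Read back as little-endian, the first byte is least significant, giving 0x587AF766.
0x587AF766 = 1484453734.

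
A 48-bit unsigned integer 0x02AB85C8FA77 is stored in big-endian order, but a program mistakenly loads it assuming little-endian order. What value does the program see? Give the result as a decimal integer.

Stored big-endian, the bytes at ascending addresses are 02 AB 85 C8 FA 77.
Read back as little-endian, the first byte is least significant, giving 0x77FAC885AB02.
0x77FAC885AB02 = 131918989732610.

131918989732610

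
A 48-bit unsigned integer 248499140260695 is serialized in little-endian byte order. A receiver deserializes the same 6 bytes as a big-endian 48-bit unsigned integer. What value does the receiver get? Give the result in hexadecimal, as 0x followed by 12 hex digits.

0x5773FB3602E2

248499140260695 in 48-bit hexadecimal is 0xE20236FB7357.
Stored little-endian, the bytes at ascending addresses are 57 73 FB 36 02 E2.
Read back as big-endian, the last byte is least significant, giving 0x5773FB3602E2.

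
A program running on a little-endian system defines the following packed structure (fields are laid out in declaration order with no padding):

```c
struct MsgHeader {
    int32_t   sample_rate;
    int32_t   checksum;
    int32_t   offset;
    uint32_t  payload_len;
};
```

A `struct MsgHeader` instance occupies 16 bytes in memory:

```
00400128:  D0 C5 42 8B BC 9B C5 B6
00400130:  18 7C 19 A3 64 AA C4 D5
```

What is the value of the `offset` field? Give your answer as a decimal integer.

-1558610920

`offset` follows `sample_rate` (4 B), `checksum` (4 B), so it starts at offset 4 + 4 = 8 and occupies 4 bytes.
Bytes at offsets 8..11: 18 7C 19 A3.
Little-endian: lowest address holds the least-significant byte.
Reassemble most-significant byte first: A3 19 7C 18 → 0xA3197C18.
Top bit is set, so as a signed 32-bit value this is 0xA3197C18 − 2^32 = -1558610920.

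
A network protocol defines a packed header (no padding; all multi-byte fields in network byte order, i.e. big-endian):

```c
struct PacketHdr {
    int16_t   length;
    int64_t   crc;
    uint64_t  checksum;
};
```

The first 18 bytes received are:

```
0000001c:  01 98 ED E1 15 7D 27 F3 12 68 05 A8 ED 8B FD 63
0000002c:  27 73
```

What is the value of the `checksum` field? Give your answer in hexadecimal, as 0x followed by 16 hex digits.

0x05A8ED8BFD632773

`checksum` follows `length` (2 B), `crc` (8 B), so it starts at offset 2 + 8 = 10 and occupies 8 bytes.
Bytes at offsets 10..17: 05 A8 ED 8B FD 63 27 73.
Big-endian stores the most-significant byte at the lowest address.
The bytes are already most-significant first: 0x05A8ED8BFD632773.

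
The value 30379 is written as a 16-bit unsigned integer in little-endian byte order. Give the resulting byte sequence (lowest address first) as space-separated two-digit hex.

AB 76

30379 in hexadecimal, padded to 16 bits, is 0x76AB.
Split into bytes (most-significant first): 76 AB.
Little-endian: lowest address holds the least-significant byte.
So at ascending addresses the bytes are AB 76.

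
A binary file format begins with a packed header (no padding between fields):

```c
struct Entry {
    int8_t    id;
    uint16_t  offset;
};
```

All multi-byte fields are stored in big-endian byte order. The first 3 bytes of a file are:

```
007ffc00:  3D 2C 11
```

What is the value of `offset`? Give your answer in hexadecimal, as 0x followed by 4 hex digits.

0x2C11

`offset` follows `id` (1 byte), so it starts at byte offset 1 and occupies 2 bytes.
Bytes at offsets 1..2: 2C 11.
In big-endian order the high byte comes first in memory.
The bytes are already most-significant first: 0x2C11.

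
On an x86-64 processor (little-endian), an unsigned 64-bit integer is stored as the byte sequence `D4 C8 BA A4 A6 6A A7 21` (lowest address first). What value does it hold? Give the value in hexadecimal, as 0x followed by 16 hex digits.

0x21A76AA6A4BAC8D4

Little-endian: lowest address holds the least-significant byte.
Reassemble most-significant byte first: 21 A7 6A A6 A4 BA C8 D4 → 0x21A76AA6A4BAC8D4.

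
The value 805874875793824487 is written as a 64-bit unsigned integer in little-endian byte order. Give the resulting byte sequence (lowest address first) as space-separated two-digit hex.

E7 5A 1A 09 EE 0A 2F 0B

805874875793824487 in hexadecimal, padded to 64 bits, is 0x0B2F0AEE091A5AE7.
Split into bytes (most-significant first): 0B 2F 0A EE 09 1A 5A E7.
In little-endian order the low byte comes first in memory.
So at ascending addresses the bytes are E7 5A 1A 09 EE 0A 2F 0B.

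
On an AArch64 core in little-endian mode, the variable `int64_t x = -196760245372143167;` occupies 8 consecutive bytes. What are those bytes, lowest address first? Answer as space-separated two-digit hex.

C1 B9 AC 6C 99 F7 44 FD

Two's complement of -196760245372143167 in 64 bits: 196760245372143167 = 0x02BB08669353463F; invert → 0xFD44F7996CACB9C0; add 1 → 0xFD44F7996CACB9C1.
Split into bytes (most-significant first): FD 44 F7 99 6C AC B9 C1.
In little-endian order the low byte comes first in memory.
So at ascending addresses the bytes are C1 B9 AC 6C 99 F7 44 FD.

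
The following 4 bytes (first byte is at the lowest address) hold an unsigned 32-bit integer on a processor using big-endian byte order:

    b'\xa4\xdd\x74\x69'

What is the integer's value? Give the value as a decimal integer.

2765976681

Big-endian stores the most-significant byte at the lowest address.
The bytes are already most-significant first: 0xA4DD7469.
0xA4DD7469 = 2765976681.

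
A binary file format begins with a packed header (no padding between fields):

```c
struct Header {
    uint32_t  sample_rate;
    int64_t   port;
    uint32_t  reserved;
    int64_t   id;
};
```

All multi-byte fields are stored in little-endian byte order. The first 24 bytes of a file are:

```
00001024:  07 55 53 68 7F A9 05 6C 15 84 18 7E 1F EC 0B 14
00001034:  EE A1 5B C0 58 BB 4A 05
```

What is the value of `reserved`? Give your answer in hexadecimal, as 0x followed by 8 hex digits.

0x140BEC1F

`reserved` follows `sample_rate` (4 B), `port` (8 B), so it starts at offset 4 + 8 = 12 and occupies 4 bytes.
Bytes at offsets 12..15: 1F EC 0B 14.
Little-endian: lowest address holds the least-significant byte.
Reassemble most-significant byte first: 14 0B EC 1F → 0x140BEC1F.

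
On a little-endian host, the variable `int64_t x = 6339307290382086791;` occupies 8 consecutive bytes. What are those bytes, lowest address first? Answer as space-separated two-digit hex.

87 B2 44 BD 64 BE F9 57

6339307290382086791 in hexadecimal, padded to 64 bits, is 0x57F9BE64BD44B287.
Split into bytes (most-significant first): 57 F9 BE 64 BD 44 B2 87.
In little-endian order the low byte comes first in memory.
So at ascending addresses the bytes are 87 B2 44 BD 64 BE F9 57.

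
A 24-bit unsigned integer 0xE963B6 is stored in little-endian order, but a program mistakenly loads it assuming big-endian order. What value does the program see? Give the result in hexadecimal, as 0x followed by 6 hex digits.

Stored little-endian, the bytes at ascending addresses are B6 63 E9.
Read back as big-endian, the last byte is least significant, giving 0xB663E9.

0xB663E9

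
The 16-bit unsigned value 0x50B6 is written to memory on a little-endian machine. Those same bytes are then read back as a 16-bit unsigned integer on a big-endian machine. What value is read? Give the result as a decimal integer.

46672

Stored little-endian, the bytes at ascending addresses are B6 50.
Read back as big-endian, the last byte is least significant, giving 0xB650.
0xB650 = 46672.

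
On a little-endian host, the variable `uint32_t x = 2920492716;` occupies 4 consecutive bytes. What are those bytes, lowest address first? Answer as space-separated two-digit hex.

2920492716 in hexadecimal, padded to 32 bits, is 0xAE132EAC.
Split into bytes (most-significant first): AE 13 2E AC.
Little-endian stores the least-significant byte at the lowest address.
So at ascending addresses the bytes are AC 2E 13 AE.

AC 2E 13 AE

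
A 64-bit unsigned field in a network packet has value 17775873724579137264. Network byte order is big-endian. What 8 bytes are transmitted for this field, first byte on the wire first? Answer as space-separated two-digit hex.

17775873724579137264 in hexadecimal, padded to 64 bits, is 0xF6B096F8CDBD46F0.
Split into bytes (most-significant first): F6 B0 96 F8 CD BD 46 F0.
Big-endian: lowest address holds the most-significant byte.
So the memory order matches the most-significant-first order: F6 B0 96 F8 CD BD 46 F0.

F6 B0 96 F8 CD BD 46 F0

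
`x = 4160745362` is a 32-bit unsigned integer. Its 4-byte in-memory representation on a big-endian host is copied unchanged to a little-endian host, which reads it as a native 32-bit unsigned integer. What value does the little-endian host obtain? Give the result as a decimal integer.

4160745362 in 32-bit hexadecimal is 0xF7FFEF92.
Stored big-endian, the bytes at ascending addresses are F7 FF EF 92.
Read back as little-endian, the first byte is least significant, giving 0x92EFFFF7.
0x92EFFFF7 = 2465202167.

2465202167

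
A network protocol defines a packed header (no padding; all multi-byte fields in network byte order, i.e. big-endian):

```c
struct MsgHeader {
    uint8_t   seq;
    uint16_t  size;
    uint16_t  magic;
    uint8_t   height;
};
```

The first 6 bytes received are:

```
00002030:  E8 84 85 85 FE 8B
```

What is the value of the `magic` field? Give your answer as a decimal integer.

34302

`magic` follows `seq` (1 B), `size` (2 B), so it starts at offset 1 + 2 = 3 and occupies 2 bytes.
Bytes at offsets 3..4: 85 FE.
In big-endian order the high byte comes first in memory.
The bytes are already most-significant first: 0x85FE.
0x85FE = 34302.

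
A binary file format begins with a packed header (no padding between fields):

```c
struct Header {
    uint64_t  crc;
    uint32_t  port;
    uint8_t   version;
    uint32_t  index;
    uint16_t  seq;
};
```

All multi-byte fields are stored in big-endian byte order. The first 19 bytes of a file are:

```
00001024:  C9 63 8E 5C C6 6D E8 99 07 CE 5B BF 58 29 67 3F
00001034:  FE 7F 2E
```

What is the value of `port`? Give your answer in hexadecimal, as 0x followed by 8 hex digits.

`port` follows `crc` (8 bytes), so it starts at byte offset 8 and occupies 4 bytes.
Bytes at offsets 8..11: 07 CE 5B BF.
Big-endian: lowest address holds the most-significant byte.
The bytes are already most-significant first: 0x07CE5BBF.

0x07CE5BBF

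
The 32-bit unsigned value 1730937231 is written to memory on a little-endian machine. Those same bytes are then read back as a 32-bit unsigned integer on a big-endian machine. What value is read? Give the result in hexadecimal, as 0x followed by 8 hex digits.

1730937231 in 32-bit hexadecimal is 0x672C018F.
Stored little-endian, the bytes at ascending addresses are 8F 01 2C 67.
Read back as big-endian, the last byte is least significant, giving 0x8F012C67.

0x8F012C67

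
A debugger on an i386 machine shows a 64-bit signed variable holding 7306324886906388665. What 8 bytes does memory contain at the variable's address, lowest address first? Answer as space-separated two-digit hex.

B9 C0 A6 29 C6 47 65 65

7306324886906388665 in hexadecimal, padded to 64 bits, is 0x656547C629A6C0B9.
Split into bytes (most-significant first): 65 65 47 C6 29 A6 C0 B9.
Little-endian: lowest address holds the least-significant byte.
So at ascending addresses the bytes are B9 C0 A6 29 C6 47 65 65.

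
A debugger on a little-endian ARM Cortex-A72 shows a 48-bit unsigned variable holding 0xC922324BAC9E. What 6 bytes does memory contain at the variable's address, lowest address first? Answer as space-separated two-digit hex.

Split into bytes (most-significant first): C9 22 32 4B AC 9E.
Little-endian stores the least-significant byte at the lowest address.
So at ascending addresses the bytes are 9E AC 4B 32 22 C9.

9E AC 4B 32 22 C9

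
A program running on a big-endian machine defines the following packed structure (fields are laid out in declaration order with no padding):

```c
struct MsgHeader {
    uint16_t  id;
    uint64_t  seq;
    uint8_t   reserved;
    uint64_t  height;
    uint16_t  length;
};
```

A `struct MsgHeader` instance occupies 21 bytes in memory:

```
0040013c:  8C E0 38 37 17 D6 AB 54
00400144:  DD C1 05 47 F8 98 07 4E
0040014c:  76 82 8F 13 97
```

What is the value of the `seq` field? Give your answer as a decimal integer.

`seq` follows `id` (2 bytes), so it starts at byte offset 2 and occupies 8 bytes.
Bytes at offsets 2..9: 38 37 17 D6 AB 54 DD C1.
Big-endian: lowest address holds the most-significant byte.
The bytes are already most-significant first: 0x383717D6AB54DDC1.
0x383717D6AB54DDC1 = 4050732600607956417.

4050732600607956417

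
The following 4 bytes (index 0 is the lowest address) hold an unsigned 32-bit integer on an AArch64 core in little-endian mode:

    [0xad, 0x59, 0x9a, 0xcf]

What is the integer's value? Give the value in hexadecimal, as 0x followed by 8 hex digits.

0xCF9A59AD

In little-endian order the low byte comes first in memory.
Reassemble most-significant byte first: CF 9A 59 AD → 0xCF9A59AD.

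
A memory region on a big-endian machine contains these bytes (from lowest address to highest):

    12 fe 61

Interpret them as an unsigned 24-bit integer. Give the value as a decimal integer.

1244769

In big-endian order the high byte comes first in memory.
The bytes are already most-significant first: 0x12FE61.
0x12FE61 = 1244769.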